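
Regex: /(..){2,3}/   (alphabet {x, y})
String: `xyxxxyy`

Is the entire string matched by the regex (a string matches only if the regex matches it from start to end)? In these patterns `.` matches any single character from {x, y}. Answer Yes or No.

No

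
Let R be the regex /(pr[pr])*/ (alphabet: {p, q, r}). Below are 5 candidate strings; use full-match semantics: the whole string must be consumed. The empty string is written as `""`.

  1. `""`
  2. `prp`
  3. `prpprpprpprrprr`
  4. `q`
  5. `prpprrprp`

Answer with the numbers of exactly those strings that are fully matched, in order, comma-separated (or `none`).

1 → match
2 → match
3 → match
4 → no match
5 → match

1, 2, 3, 5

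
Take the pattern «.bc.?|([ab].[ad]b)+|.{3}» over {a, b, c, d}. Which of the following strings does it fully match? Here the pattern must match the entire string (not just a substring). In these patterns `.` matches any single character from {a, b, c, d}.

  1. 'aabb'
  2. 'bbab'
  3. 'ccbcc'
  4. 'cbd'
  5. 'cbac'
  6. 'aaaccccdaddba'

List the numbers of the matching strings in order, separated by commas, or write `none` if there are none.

2, 4

1. 'aabb' → no match
2. 'bbab' → match
3. 'ccbcc' → no match
4. 'cbd' → match
5. 'cbac' → no match
6 → no match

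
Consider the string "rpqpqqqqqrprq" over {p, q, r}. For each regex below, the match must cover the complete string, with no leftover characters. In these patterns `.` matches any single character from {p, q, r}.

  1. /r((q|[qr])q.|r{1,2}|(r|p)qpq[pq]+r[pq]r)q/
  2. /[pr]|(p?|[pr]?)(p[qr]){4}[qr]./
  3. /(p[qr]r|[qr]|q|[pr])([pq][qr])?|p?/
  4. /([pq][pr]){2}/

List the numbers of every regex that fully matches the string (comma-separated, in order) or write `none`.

1 → match
2 → no match
3 → no match
4 → no match

1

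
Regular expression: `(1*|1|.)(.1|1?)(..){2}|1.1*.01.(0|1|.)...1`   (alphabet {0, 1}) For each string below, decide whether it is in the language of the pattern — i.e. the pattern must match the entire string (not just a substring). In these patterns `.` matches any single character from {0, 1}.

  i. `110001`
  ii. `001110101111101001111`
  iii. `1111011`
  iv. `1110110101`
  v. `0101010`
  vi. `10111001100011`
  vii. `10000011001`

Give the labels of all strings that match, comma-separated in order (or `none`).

i. `110001` → match
ii → no match
iii. `1111011` → match
iv. `1110110101` → no match
v. `0101010` → no match
vi → match
vii. `10000011001` → no match

i, iii, vi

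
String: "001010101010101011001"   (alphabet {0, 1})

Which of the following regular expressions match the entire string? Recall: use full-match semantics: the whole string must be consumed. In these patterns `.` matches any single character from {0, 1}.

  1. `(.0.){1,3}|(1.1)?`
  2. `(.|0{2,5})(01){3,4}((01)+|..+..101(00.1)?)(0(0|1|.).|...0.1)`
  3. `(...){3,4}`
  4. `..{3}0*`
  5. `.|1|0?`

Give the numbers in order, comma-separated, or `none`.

2

1 → no match
2 → match
3 → no match
4 → no match
5 → no match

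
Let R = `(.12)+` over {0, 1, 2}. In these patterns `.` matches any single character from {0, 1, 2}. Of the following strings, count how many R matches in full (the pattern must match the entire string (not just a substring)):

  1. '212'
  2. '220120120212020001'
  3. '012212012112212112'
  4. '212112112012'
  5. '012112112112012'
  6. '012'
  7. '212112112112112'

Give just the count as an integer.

6

1 → match
2 → no match — must end with '12'
3 → match
4 → match
5 → match
6 → match
7 → match
Total matched: 6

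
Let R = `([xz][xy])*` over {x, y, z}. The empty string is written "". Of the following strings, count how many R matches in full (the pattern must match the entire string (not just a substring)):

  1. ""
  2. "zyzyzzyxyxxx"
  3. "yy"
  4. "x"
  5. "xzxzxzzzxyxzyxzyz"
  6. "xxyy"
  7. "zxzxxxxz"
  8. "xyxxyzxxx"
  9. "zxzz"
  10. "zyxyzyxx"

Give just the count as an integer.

2

1. "" → match
2. "zyzyzzyxyxxx" → no match
3. "yy" → no match
4. "x" → no match
5 → no match
6. "xxyy" → no match
7. "zxzxxxxz" → no match
8. "xyxxyzxxx" → no match
9. "zxzz" → no match
10. "zyxyzyxx" → match
Total matched: 2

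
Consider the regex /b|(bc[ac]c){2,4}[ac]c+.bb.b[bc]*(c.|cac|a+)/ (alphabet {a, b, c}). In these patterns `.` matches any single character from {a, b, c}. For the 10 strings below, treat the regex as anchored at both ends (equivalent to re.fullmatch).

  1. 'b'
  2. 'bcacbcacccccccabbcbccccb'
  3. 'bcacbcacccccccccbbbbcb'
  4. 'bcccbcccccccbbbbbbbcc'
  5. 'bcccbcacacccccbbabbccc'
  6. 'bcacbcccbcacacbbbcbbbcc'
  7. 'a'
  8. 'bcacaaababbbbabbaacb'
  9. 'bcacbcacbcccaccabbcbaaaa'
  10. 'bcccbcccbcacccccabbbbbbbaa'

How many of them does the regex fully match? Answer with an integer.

1. 'b' → match
2 → match
3 → match
4 → match
5 → match
6 → match
7. 'a' → no match
8 → no match
9 → match
10 → match
Total matched: 8

8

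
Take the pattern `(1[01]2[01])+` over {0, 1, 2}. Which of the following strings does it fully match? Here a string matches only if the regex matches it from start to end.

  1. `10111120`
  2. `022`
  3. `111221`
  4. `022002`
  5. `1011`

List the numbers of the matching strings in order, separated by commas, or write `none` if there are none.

1 → no match
2 → no match — must start with `1`
3 → no match
4 → no match — must start with `1`
5 → no match

none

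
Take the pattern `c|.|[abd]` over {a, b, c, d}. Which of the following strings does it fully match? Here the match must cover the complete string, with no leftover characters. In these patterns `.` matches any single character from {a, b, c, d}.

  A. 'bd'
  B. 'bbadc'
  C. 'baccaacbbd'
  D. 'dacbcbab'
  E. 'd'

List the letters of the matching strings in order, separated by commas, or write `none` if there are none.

A. 'bd' → no match
B. 'bbadc' → no match
C. 'baccaacbbd' → no match
D. 'dacbcbab' → no match
E. 'd' → match

E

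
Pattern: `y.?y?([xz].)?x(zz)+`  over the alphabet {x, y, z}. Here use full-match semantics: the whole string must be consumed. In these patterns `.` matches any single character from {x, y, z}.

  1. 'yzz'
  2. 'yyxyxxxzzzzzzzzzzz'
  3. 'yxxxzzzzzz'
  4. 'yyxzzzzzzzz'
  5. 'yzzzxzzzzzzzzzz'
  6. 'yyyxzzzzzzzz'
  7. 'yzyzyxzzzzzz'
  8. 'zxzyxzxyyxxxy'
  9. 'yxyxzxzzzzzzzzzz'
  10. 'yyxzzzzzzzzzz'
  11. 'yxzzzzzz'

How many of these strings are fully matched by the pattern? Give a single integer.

1 → no match
2 → no match
3 → match
4 → match
5 → match
6 → match
7 → match
8 → no match — must start with 'y'
9 → match
10 → match
11 → match
Total matched: 8

8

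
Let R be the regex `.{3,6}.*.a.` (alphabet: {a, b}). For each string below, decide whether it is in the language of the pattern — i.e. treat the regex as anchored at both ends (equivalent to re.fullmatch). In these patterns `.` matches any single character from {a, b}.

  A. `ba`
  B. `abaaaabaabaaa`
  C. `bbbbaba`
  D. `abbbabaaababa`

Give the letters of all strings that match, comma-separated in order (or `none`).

B

A → no match
B → match
C → no match
D → no match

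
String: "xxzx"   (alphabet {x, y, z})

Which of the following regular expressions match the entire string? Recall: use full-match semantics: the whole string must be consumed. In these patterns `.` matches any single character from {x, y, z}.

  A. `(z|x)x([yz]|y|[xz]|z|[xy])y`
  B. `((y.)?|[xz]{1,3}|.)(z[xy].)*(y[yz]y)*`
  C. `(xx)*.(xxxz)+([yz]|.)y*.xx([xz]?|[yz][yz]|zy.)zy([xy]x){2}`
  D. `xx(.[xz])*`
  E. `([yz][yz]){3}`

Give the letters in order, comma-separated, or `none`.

A → no match — must end with "y"
B → no match
C → no match
D → match
E → no match

D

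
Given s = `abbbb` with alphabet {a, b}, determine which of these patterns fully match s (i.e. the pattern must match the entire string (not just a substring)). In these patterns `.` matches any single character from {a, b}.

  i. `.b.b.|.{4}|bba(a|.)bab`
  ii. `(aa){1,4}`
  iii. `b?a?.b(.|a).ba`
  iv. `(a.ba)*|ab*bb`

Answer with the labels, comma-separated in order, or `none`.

i → match
ii → no match — must start with `aa`
iii → no match — must end with `ba`
iv → match

i, iv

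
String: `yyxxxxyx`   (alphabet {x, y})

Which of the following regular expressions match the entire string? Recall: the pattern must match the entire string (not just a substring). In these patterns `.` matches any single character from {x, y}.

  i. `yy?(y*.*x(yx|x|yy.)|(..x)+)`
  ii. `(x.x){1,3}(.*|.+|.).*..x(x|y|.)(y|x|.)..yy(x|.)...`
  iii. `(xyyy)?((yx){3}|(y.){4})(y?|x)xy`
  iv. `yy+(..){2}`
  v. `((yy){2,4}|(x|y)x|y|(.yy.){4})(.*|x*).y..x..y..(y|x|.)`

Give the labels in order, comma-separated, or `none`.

i → match
ii → no match — must start with `x`
iii → no match — must end with `xy`
iv → no match
v → no match

i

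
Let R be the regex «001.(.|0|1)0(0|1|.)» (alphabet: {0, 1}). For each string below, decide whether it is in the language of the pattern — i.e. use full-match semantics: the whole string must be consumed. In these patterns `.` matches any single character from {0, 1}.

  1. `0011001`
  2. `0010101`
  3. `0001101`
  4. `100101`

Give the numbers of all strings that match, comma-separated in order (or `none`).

1 → match
2 → match
3 → no match — must start with `001`
4 → no match — must start with `001`

1, 2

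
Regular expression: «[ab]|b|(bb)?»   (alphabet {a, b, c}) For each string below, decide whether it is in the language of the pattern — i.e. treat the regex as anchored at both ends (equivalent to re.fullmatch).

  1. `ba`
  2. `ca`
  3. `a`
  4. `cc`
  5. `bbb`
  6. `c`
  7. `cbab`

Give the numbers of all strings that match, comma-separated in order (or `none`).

3

1 → no match
2 → no match
3 → match
4 → no match
5 → no match
6 → no match
7 → no match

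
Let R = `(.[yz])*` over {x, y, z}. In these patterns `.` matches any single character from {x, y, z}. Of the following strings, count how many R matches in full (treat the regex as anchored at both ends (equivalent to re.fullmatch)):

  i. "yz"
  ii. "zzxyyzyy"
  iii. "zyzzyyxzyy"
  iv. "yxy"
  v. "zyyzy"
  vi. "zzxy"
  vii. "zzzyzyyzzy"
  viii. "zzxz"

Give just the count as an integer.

6

i. "yz" → match
ii. "zzxyyzyy" → match
iii. "zyzzyyxzyy" → match
iv. "yxy" → no match
v. "zyyzy" → no match
vi. "zzxy" → match
vii. "zzzyzyyzzy" → match
viii. "zzxz" → match
Total matched: 6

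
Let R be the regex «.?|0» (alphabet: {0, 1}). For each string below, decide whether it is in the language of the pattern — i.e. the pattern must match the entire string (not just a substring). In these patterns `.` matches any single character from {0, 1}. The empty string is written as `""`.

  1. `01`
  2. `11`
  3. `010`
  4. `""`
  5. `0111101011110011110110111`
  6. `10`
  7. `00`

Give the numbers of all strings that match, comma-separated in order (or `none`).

1 → no match
2 → no match
3 → no match
4 → match
5 → no match
6 → no match
7 → no match

4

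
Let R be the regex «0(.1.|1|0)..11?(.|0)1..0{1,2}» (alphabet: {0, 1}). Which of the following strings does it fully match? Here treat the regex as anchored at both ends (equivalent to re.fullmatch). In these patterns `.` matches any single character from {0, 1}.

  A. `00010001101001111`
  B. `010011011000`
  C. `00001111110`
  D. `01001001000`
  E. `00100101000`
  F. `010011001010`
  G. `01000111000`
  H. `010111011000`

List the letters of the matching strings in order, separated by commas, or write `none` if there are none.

A → no match — must end with `0`
B → match
C → match
D → no match
E → no match
F → no match
G → no match
H → match

B, C, H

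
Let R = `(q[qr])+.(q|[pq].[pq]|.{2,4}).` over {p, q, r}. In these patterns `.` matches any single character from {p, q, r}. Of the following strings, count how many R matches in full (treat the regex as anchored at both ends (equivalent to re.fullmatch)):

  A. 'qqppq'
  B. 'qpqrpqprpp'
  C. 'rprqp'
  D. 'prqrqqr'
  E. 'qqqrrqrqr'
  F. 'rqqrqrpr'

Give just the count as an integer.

A → no match
B → no match
C → no match — must start with 'q'
D → no match — must start with 'q'
E → match
F → no match — must start with 'q'
Total matched: 1

1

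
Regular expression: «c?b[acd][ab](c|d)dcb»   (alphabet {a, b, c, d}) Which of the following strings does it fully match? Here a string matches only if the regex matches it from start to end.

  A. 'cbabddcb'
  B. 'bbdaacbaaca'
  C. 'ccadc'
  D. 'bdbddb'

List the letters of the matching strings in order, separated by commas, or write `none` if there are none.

A

A → match
B → no match — must end with 'dcb'
C → no match — must end with 'dcb'
D → no match — must end with 'dcb'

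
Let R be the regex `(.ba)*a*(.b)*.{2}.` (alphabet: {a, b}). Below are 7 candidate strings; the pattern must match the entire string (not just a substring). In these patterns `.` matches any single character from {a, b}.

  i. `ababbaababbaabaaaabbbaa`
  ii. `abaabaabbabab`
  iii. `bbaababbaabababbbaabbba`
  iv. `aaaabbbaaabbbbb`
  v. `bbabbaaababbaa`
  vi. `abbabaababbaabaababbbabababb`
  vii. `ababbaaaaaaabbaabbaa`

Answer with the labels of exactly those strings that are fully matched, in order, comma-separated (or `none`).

i → match
ii → no match
iii → no match
iv → no match
v → match
vi → no match
vii → no match

i, v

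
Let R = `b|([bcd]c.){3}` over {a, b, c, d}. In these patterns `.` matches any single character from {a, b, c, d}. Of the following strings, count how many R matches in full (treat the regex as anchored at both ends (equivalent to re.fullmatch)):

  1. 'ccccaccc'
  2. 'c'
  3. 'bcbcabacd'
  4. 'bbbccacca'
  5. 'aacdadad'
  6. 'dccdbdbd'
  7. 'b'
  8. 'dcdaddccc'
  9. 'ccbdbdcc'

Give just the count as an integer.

1

1 → no match
2 → no match
3 → no match
4 → no match
5 → no match
6 → no match
7 → match
8 → no match
9 → no match
Total matched: 1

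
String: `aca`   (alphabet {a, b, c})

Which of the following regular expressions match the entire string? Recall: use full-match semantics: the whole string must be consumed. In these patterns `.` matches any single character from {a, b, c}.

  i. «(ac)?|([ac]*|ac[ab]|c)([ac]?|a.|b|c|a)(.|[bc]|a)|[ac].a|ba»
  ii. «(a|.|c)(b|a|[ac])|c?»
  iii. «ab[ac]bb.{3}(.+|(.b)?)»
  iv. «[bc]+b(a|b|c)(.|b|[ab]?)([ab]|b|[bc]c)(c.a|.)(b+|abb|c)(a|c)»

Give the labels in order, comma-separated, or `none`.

i

i → match
ii → no match
iii → no match — must start with `ab`
iv → no match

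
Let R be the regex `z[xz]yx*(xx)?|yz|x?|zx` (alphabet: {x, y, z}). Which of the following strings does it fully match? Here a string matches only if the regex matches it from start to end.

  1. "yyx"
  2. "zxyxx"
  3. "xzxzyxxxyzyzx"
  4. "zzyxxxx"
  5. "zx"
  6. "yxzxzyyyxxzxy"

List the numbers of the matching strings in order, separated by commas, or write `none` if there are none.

1 → no match
2 → match
3 → no match
4 → match
5 → match
6 → no match

2, 4, 5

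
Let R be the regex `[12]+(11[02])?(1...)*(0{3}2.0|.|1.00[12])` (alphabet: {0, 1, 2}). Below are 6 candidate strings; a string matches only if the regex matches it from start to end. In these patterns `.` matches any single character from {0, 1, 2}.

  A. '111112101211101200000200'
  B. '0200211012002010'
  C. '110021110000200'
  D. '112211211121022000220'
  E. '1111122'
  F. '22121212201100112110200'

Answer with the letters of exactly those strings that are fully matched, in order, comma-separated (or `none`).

A, C, D, E, F

A → match
B → no match
C → match
D → match
E → match
F → match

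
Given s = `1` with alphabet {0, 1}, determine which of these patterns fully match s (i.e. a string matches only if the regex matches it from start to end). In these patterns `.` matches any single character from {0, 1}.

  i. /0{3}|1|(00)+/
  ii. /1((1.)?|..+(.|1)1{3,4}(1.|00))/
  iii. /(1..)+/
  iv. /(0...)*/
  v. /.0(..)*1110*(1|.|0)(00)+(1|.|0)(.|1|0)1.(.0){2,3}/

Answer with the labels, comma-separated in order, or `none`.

i, ii

i → match
ii → match
iii → no match
iv → no match
v → no match — must end with `0`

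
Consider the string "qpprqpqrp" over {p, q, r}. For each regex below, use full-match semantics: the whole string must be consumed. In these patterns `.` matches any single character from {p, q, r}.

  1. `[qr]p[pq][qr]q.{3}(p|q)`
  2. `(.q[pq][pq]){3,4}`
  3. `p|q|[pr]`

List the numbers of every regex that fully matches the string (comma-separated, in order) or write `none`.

1

1 → match
2 → no match
3 → no match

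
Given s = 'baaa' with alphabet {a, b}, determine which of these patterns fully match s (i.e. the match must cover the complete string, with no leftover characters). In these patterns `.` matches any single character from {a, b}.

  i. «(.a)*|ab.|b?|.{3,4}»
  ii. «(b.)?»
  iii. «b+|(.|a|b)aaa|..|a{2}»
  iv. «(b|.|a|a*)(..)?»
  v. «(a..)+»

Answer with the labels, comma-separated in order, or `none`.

i → match
ii → no match
iii → match
iv → no match
v → no match — must start with 'a'

i, iii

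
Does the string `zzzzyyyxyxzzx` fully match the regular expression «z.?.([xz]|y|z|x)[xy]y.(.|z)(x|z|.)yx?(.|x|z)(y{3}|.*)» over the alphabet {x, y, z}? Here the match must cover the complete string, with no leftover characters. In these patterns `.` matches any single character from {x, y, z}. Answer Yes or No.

No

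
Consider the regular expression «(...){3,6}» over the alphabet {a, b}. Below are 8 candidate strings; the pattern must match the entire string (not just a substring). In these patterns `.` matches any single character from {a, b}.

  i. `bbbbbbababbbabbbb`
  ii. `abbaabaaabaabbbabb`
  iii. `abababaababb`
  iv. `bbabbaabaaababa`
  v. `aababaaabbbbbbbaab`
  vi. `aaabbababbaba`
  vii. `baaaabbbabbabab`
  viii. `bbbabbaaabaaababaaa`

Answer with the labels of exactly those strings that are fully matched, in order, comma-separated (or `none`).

ii, iii, iv, v, vii

i → no match
ii → match
iii → match
iv → match
v → match
vi → no match
vii → match
viii → no match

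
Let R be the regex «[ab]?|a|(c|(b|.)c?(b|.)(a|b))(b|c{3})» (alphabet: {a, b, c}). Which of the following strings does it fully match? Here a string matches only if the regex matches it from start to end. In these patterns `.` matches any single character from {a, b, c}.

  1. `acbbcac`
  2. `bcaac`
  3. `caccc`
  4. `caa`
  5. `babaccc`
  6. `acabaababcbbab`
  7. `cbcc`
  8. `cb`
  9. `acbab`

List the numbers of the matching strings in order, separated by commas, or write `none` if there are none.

8, 9

1. `acbbcac` → no match
2. `bcaac` → no match
3. `caccc` → no match
4. `caa` → no match
5. `babaccc` → no match
6 → no match
7. `cbcc` → no match
8. `cb` → match
9. `acbab` → match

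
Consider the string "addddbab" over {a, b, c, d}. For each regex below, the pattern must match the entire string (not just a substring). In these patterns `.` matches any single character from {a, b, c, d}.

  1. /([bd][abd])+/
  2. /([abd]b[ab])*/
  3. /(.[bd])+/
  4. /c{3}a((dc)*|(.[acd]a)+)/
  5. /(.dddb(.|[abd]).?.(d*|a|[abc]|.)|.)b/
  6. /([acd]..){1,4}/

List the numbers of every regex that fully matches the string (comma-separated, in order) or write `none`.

1 → no match
2 → no match
3 → match
4 → no match — must start with "c"
5 → no match
6 → no match

3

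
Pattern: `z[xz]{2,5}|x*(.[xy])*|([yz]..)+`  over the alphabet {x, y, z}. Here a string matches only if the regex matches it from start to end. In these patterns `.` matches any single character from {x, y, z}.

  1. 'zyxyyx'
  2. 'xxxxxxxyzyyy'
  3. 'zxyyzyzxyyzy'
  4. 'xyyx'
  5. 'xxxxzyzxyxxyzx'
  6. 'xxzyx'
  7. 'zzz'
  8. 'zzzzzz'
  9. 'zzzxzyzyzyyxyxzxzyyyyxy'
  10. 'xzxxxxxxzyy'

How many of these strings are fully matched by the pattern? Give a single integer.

1. 'zyxyyx' → match
2. 'xxxxxxxyzyyy' → match
3. 'zxyyzyzxyyzy' → match
4. 'xyyx' → match
5 → match
6. 'xxzyx' → no match
7. 'zzz' → match
8. 'zzzzzz' → match
9 → no match
10. 'xzxxxxxxzyy' → no match
Total matched: 7

7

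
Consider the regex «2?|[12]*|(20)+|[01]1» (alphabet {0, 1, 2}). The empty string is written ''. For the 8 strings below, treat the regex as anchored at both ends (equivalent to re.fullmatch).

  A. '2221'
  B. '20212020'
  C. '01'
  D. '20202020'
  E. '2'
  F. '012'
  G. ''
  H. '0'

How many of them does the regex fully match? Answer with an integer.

A. '2221' → match
B. '20212020' → no match
C. '01' → match
D. '20202020' → match
E. '2' → match
F. '012' → no match
G. '' → match
H. '0' → no match
Total matched: 5

5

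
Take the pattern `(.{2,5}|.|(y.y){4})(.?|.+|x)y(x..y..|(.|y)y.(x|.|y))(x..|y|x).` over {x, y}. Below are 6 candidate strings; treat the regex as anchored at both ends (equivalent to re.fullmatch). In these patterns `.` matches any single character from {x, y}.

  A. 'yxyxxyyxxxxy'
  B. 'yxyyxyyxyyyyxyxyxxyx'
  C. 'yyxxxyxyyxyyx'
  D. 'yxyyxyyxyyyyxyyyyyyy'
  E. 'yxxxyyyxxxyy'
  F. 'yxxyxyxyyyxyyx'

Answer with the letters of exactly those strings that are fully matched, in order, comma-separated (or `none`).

B, D, F

A → no match
B → match
C → no match
D → match
E → no match
F → match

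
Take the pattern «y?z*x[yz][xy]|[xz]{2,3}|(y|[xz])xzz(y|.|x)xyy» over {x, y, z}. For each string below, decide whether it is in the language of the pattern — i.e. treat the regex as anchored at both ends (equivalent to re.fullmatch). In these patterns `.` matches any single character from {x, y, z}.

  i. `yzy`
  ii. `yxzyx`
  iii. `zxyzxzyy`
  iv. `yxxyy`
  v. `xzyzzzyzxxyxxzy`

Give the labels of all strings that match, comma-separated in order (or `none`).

i → no match
ii → no match
iii → no match
iv → no match
v → no match

none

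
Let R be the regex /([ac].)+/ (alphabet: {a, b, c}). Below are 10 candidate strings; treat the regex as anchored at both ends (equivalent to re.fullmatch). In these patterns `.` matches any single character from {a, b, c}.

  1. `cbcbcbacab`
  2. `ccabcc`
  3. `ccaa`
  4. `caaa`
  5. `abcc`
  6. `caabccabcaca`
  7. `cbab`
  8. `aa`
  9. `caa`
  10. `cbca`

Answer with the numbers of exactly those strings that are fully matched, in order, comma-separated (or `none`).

1, 2, 3, 4, 5, 6, 7, 8, 10

1 → match
2 → match
3 → match
4 → match
5 → match
6 → match
7 → match
8 → match
9 → no match
10 → match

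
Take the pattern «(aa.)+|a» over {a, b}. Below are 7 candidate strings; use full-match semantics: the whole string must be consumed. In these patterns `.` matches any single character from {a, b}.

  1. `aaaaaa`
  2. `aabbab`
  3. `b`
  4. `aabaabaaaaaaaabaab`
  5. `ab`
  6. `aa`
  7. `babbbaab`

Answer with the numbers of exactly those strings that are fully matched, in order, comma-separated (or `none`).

1, 4

1 → match
2 → no match
3 → no match
4 → match
5 → no match
6 → no match
7 → no match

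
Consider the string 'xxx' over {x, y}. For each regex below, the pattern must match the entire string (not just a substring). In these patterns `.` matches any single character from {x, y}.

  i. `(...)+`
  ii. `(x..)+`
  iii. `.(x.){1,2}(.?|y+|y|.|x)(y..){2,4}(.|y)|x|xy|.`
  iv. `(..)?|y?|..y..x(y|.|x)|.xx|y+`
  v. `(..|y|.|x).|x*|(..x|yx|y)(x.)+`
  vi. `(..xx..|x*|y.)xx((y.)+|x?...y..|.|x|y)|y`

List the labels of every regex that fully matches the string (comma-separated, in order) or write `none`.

i → match
ii → match
iii → no match
iv → match
v → match
vi → match

i, ii, iv, v, vi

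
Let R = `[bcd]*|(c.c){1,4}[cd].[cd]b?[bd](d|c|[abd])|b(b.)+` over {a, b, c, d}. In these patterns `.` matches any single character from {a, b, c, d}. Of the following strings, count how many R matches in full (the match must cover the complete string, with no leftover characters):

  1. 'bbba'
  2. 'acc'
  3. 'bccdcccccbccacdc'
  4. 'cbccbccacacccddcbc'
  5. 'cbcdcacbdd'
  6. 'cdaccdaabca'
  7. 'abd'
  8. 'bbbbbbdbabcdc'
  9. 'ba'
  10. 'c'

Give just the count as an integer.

1

1 → no match
2 → no match
3 → no match
4 → no match
5 → no match
6 → no match
7 → no match
8 → no match
9 → no match
10 → match
Total matched: 1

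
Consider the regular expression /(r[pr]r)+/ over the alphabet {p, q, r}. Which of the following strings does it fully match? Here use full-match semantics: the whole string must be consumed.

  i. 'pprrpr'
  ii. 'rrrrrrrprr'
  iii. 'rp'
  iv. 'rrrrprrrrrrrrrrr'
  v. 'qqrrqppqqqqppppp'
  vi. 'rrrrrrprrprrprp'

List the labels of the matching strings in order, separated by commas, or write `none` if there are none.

none

i. 'pprrpr' → no match — must start with 'r'
ii. 'rrrrrrrprr' → no match
iii. 'rp' → no match — must end with 'r'
iv → no match
v → no match — must start with 'r'
vi → no match — must end with 'r'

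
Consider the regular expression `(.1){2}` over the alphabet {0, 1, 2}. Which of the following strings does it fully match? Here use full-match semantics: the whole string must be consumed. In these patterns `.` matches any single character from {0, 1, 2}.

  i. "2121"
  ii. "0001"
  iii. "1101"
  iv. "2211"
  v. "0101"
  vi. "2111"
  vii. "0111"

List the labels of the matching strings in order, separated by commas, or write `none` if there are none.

i → match
ii → no match
iii → match
iv → no match
v → match
vi → match
vii → match

i, iii, v, vi, vii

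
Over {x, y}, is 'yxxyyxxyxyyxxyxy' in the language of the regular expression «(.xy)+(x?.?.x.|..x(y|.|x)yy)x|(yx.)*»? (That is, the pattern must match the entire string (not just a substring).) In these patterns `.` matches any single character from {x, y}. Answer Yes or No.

No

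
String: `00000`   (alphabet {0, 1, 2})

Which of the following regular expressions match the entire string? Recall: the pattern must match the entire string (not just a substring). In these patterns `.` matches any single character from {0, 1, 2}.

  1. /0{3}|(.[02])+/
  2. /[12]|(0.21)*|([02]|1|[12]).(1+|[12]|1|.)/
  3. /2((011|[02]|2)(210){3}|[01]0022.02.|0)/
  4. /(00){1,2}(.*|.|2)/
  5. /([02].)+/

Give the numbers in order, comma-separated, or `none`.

4

1 → no match
2 → no match
3 → no match — must start with `2`
4 → match
5 → no match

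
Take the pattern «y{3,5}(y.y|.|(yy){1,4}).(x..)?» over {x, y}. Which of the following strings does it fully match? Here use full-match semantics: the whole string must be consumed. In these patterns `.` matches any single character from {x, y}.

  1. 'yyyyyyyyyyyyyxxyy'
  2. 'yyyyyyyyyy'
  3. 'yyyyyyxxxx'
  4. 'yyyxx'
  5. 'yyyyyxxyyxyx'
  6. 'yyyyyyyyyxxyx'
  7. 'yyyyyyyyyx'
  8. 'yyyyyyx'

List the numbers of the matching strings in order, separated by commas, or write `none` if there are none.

1 → match
2 → match
3 → match
4 → match
5 → no match
6 → match
7 → match
8 → match

1, 2, 3, 4, 6, 7, 8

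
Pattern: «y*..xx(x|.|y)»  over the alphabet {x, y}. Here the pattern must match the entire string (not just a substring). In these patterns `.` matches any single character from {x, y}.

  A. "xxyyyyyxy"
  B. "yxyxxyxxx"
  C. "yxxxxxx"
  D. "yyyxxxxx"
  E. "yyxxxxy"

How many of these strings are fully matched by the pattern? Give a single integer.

2

A → no match
B → no match
C → no match
D → match
E → match
Total matched: 2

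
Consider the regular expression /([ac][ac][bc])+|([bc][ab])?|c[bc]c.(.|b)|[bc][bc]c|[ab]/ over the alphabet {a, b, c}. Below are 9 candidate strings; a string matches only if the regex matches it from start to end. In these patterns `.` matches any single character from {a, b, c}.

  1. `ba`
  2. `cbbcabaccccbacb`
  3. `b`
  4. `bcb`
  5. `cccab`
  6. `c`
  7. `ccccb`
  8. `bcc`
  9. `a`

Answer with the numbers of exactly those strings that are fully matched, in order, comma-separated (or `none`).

1 → match
2 → no match
3 → match
4 → no match
5 → match
6 → no match
7 → match
8 → match
9 → match

1, 3, 5, 7, 8, 9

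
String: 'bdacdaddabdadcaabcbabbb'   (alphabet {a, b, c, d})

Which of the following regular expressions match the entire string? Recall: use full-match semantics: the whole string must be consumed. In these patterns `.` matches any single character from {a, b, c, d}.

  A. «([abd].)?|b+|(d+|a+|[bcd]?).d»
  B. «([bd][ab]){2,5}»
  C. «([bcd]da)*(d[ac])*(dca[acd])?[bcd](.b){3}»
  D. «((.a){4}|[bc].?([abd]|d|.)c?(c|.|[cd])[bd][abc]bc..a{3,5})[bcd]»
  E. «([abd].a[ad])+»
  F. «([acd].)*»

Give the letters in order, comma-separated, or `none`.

A → no match
B → no match
C → match
D → no match
E → no match
F → no match

C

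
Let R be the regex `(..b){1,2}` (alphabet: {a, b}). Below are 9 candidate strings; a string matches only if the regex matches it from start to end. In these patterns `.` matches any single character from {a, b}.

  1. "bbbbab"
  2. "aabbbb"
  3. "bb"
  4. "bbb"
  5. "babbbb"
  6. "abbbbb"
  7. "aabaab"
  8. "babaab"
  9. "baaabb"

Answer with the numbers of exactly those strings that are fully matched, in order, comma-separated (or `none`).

1. "bbbbab" → match
2. "aabbbb" → match
3. "bb" → no match
4. "bbb" → match
5. "babbbb" → match
6. "abbbbb" → match
7. "aabaab" → match
8. "babaab" → match
9. "baaabb" → no match

1, 2, 4, 5, 6, 7, 8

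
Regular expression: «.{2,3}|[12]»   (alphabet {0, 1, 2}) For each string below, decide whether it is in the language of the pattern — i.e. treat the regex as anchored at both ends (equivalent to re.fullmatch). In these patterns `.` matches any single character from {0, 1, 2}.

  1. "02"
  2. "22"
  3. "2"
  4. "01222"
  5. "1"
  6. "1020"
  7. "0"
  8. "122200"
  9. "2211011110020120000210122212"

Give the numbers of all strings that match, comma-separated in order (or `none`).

1, 2, 3, 5

1 → match
2 → match
3 → match
4 → no match
5 → match
6 → no match
7 → no match
8 → no match
9 → no match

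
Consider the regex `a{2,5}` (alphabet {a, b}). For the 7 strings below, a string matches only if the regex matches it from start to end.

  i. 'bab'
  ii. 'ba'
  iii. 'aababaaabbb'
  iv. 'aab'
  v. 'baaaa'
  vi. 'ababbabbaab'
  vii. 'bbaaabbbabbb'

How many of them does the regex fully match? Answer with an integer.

0

i → no match — must start with 'a'
ii → no match — must start with 'a'
iii → no match — must end with 'a'
iv → no match — must end with 'a'
v → no match — must start with 'a'
vi → no match — must end with 'a'
vii → no match — must start with 'a'
Total matched: 0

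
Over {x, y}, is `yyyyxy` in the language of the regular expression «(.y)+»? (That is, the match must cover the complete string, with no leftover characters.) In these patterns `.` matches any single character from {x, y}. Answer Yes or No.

Yes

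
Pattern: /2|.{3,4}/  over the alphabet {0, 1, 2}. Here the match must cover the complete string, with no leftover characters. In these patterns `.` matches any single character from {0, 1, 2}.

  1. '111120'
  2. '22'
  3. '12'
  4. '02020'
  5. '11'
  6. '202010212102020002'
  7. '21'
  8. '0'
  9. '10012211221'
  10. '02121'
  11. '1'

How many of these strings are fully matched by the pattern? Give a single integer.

0

1 → no match
2 → no match
3 → no match
4 → no match
5 → no match
6 → no match
7 → no match
8 → no match
9 → no match
10 → no match
11 → no match
Total matched: 0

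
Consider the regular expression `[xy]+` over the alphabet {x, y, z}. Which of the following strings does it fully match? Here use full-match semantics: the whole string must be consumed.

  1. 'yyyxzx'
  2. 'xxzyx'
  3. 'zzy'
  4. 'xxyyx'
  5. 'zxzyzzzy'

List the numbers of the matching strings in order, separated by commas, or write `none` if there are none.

4

1 → no match
2 → no match
3 → no match
4 → match
5 → no match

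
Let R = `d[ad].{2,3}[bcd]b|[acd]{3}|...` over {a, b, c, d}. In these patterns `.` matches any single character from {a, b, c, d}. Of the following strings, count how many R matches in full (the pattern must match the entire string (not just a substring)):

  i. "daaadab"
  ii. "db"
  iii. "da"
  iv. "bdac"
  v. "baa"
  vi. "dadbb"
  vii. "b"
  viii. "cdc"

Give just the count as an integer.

2

i → no match
ii → no match
iii → no match
iv → no match
v → match
vi → no match
vii → no match
viii → match
Total matched: 2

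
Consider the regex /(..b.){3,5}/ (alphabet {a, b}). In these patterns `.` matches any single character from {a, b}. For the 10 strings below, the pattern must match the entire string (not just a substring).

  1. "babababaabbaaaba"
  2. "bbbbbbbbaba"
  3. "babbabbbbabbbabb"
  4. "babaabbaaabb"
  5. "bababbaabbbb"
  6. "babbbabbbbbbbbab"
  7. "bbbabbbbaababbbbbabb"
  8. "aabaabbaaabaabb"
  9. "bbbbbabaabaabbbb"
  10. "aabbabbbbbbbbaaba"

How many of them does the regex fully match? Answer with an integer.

4

1 → match
2 → no match
3 → match
4 → match
5 → no match
6 → no match
7 → match
8 → no match
9 → no match
10 → no match
Total matched: 4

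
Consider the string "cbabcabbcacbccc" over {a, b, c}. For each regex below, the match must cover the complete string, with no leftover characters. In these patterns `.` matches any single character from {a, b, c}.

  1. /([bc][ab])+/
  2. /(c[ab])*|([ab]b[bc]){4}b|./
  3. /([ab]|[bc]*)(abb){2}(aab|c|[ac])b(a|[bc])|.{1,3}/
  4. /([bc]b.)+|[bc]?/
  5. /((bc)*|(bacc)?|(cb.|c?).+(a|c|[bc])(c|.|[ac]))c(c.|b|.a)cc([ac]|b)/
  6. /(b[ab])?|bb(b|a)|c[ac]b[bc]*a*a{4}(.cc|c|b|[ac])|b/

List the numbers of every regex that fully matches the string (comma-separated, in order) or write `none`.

1 → no match
2 → no match
3 → no match
4 → no match
5 → match
6 → no match

5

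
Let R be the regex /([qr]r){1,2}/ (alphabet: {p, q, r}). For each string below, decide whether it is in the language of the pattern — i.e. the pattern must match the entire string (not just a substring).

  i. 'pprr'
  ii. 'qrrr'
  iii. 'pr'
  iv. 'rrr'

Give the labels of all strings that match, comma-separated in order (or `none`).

ii

i. 'pprr' → no match
ii. 'qrrr' → match
iii. 'pr' → no match
iv. 'rrr' → no match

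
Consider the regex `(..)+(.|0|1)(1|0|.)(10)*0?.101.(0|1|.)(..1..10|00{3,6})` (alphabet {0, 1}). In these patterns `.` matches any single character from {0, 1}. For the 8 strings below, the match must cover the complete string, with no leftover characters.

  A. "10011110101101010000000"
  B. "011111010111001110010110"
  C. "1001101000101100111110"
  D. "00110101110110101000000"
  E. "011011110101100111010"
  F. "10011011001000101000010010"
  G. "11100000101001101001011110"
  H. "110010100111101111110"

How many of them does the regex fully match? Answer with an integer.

A → match
B → no match
C → match
D → match
E → match
F → match
G → match
H → no match
Total matched: 6

6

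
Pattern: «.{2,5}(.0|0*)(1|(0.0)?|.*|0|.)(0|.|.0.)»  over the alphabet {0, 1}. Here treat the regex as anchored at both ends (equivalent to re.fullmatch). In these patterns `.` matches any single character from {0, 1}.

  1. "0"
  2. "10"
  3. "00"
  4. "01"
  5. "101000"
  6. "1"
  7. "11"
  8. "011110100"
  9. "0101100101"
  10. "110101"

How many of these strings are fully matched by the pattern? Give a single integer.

4

1 → no match
2 → no match
3 → no match
4 → no match
5 → match
6 → no match
7 → no match
8 → match
9 → match
10 → match
Total matched: 4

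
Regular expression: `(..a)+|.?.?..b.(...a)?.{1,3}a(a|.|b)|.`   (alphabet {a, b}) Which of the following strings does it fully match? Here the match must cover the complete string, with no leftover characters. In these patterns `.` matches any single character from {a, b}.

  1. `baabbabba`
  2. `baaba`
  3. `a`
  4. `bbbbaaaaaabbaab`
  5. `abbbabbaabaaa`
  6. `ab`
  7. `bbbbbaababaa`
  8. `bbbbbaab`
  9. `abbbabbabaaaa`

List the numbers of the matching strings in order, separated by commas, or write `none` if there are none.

1, 3, 5, 7, 8, 9

1 → match
2 → no match
3 → match
4 → no match
5 → match
6 → no match
7 → match
8 → match
9 → match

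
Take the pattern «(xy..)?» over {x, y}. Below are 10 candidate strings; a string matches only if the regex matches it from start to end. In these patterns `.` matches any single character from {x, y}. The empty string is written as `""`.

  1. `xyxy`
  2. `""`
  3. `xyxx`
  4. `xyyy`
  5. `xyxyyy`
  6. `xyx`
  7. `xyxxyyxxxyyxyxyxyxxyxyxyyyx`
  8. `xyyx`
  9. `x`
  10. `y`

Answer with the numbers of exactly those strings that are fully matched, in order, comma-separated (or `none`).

1, 2, 3, 4, 8

1 → match
2 → match
3 → match
4 → match
5 → no match
6 → no match
7 → no match
8 → match
9 → no match
10 → no match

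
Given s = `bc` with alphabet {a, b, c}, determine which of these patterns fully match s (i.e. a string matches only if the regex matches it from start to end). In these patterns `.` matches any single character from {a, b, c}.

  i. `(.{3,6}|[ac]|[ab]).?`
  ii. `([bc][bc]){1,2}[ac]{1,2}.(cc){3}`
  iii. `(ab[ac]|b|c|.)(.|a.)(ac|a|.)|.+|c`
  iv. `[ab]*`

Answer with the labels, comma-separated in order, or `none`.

i, iii

i → match
ii → no match — must end with `cc`
iii → match
iv → no match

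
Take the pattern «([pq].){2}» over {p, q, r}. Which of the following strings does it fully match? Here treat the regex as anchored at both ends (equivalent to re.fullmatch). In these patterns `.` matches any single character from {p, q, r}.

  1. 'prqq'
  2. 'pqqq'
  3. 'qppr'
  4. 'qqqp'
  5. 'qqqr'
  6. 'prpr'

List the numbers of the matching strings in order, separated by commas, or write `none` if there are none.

1, 2, 3, 4, 5, 6

1 → match
2 → match
3 → match
4 → match
5 → match
6 → match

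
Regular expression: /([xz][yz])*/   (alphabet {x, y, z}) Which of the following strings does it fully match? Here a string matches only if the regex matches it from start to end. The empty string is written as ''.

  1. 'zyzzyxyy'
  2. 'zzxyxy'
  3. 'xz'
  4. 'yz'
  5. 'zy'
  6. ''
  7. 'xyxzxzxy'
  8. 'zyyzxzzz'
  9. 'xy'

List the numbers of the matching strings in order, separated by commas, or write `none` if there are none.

1 → no match
2 → match
3 → match
4 → no match
5 → match
6 → match
7 → match
8 → no match
9 → match

2, 3, 5, 6, 7, 9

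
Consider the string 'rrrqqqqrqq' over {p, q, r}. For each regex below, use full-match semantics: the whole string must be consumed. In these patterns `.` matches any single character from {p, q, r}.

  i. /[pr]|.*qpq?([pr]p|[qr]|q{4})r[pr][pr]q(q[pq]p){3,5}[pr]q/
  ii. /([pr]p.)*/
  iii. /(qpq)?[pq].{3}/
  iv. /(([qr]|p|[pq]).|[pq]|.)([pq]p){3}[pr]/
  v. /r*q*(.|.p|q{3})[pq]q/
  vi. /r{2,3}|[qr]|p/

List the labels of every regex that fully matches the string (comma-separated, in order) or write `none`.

v

i → no match
ii → no match
iii → no match
iv → no match
v → match
vi → no match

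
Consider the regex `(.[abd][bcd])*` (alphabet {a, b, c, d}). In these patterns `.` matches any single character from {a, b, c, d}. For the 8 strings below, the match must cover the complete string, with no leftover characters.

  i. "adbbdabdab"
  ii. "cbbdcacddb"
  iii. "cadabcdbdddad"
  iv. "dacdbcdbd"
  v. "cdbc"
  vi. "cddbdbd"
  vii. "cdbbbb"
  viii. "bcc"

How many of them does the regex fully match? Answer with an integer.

i → no match
ii → no match
iii → no match
iv → match
v → no match
vi → no match
vii → match
viii → no match
Total matched: 2

2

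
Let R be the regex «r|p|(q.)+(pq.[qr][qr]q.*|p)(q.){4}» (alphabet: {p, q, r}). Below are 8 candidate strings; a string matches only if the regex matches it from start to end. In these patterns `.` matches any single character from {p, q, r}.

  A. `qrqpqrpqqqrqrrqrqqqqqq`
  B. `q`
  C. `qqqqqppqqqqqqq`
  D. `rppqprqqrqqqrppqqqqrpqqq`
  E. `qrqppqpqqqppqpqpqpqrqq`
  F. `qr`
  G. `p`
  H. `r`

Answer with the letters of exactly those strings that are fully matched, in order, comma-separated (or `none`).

A → match
B → no match
C → no match
D → no match
E → match
F → no match
G → match
H → match

A, E, G, H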